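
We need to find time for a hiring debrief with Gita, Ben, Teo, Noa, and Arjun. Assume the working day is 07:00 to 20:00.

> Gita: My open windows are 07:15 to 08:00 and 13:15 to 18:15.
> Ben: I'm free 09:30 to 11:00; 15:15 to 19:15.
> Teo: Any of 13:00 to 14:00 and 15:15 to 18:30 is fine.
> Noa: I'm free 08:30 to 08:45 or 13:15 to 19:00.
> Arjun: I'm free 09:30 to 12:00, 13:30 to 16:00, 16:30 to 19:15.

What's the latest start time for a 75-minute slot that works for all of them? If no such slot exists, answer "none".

17:00

Gita ∩ Ben: 15:15-18:15.
Gita ∩ Ben ∩ Teo: 15:15-18:15.
Gita ∩ Ben ∩ Teo ∩ Noa: 15:15-18:15.
Gita ∩ Ben ∩ Teo ∩ Noa ∩ Arjun: 15:15-16:00, 16:30-18:15.
Those are the intersection windows.
The last common window of at least 75 minutes is 16:30-18:15; a 75-minute meeting can start as late as 17:00 and still end by 18:15.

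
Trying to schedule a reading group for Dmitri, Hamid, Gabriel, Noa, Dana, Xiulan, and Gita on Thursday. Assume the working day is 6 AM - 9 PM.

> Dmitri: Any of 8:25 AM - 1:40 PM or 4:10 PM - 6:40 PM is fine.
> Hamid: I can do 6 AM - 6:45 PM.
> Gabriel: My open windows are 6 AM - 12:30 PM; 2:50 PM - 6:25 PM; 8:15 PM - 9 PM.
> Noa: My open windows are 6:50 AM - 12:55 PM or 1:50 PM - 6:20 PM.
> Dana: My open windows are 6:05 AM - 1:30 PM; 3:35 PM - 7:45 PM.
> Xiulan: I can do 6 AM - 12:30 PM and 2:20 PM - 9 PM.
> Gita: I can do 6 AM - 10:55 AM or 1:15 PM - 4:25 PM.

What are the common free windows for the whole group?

08:25-10:55, 16:10-16:25

Dmitri ∩ Hamid: 08:25-13:40, 16:10-18:40.
Dmitri ∩ Hamid ∩ Gabriel: 08:25-12:30, 16:10-18:25.
Dmitri ∩ Hamid ∩ Gabriel ∩ Noa: 08:25-12:30, 16:10-18:20.
Dmitri ∩ Hamid ∩ Gabriel ∩ Noa ∩ Dana: 08:25-12:30, 16:10-18:20.
Dmitri ∩ Hamid ∩ Gabriel ∩ Noa ∩ Dana ∩ Xiulan: 08:25-12:30, 16:10-18:20.
Dmitri ∩ Hamid ∩ Gabriel ∩ Noa ∩ Dana ∩ Xiulan ∩ Gita: 08:25-10:55, 16:10-16:25.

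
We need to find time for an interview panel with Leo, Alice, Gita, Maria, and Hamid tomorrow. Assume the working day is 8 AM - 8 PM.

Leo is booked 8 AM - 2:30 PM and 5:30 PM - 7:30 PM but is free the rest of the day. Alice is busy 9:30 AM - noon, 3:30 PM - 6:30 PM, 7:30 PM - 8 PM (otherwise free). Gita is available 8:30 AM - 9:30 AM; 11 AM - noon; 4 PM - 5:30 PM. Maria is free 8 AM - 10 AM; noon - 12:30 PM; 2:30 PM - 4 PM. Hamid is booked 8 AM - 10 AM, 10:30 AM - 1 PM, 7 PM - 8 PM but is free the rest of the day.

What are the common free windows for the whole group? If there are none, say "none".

Leo free: 14:30-17:30, 19:30-20:00 (invert busy blocks within the working day).
Alice free: 08:00-09:30, 12:00-15:30, 18:30-19:30 (invert busy blocks within the working day).
Gita free: 08:30-09:30, 11:00-12:00, 16:00-17:30.
Maria free: 08:00-10:00, 12:00-12:30, 14:30-16:00.
Hamid free: 10:00-10:30, 13:00-19:00 (invert busy blocks within the working day).
Leo ∩ Alice: 14:30-15:30.
Leo ∩ Alice ∩ Gita: ∅.
Leo ∩ Alice ∩ Gita ∩ Maria: ∅.
Leo ∩ Alice ∩ Gita ∩ Maria ∩ Hamid: ∅.
There is no time when everyone is free.

none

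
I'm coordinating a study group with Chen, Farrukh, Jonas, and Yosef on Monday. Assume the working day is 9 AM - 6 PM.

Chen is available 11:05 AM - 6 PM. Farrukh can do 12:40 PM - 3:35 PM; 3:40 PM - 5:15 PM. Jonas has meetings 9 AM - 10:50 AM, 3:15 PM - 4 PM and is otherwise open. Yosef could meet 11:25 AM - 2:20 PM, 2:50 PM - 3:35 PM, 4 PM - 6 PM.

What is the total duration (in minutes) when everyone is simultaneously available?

Chen free: 11:05-18:00.
Farrukh free: 12:40-15:35, 15:40-17:15.
Jonas free: 10:50-15:15, 16:00-18:00 (invert busy blocks within the working day).
Yosef free: 11:25-14:20, 14:50-15:35, 16:00-18:00.
Chen ∩ Farrukh: 12:40-15:35, 15:40-17:15.
Chen ∩ Farrukh ∩ Jonas: 12:40-15:15, 16:00-17:15.
Chen ∩ Farrukh ∩ Jonas ∩ Yosef: 12:40-14:20, 14:50-15:15, 16:00-17:15.
Summing the common windows: 100 + 25 + 75 = 200 minutes.

200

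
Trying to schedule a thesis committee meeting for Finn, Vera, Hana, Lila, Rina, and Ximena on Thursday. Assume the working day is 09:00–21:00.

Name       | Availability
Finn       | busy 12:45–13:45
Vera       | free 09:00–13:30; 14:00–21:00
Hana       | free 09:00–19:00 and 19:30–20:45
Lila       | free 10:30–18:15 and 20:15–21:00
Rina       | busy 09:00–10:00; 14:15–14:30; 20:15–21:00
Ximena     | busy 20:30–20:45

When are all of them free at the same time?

10:30-12:45, 14:00-14:15, 14:30-18:15

Finn free: 09:00-12:45, 13:45-21:00 (invert busy blocks within the working day).
Vera free: 09:00-13:30, 14:00-21:00.
Hana free: 09:00-19:00, 19:30-20:45.
Lila free: 10:30-18:15, 20:15-21:00.
Rina free: 10:00-14:15, 14:30-20:15 (invert busy blocks within the working day).
Ximena free: 09:00-20:30, 20:45-21:00 (invert busy blocks within the working day).
Finn ∩ Vera: 09:00-12:45, 14:00-21:00.
Finn ∩ Vera ∩ Hana: 09:00-12:45, 14:00-19:00, 19:30-20:45.
Finn ∩ Vera ∩ Hana ∩ Lila: 10:30-12:45, 14:00-18:15, 20:15-20:45.
Finn ∩ Vera ∩ Hana ∩ Lila ∩ Rina: 10:30-12:45, 14:00-14:15, 14:30-18:15.
Finn ∩ Vera ∩ Hana ∩ Lila ∩ Rina ∩ Ximena: 10:30-12:45, 14:00-14:15, 14:30-18:15.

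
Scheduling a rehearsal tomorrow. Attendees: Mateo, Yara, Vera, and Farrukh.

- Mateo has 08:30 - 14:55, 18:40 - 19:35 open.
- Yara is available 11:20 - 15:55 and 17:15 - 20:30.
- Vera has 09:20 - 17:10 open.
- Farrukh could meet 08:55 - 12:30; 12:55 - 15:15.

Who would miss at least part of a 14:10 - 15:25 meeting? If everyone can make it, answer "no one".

Farrukh, Mateo

Mateo: not fully free for 14:10-15:25. Yara: free for 14:10-15:25. Vera: free for 14:10-15:25. Farrukh: not fully free for 14:10-15:25.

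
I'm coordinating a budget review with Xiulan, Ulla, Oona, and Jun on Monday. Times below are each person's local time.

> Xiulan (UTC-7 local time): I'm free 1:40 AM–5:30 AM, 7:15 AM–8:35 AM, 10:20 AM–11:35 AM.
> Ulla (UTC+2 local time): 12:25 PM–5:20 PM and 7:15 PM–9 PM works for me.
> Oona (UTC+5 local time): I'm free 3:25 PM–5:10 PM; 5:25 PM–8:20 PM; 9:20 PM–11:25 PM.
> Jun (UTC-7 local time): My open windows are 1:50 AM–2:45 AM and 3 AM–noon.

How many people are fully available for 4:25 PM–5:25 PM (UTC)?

Xiulan in UTC: 08:40-12:30, 14:15-15:35, 17:20-18:35 (add 7h to convert from UTC-7).
Ulla in UTC: 10:25-15:20, 17:15-19:00 (subtract 2h to convert from UTC+2).
Oona in UTC: 10:25-12:10, 12:25-15:20, 16:20-18:25 (subtract 5h to convert from UTC+5).
Jun in UTC: 08:50-09:45, 10:00-19:00 (add 7h to convert from UTC-7).
Oona and Jun can make the full 16:25-17:25 slot — that's 2.

2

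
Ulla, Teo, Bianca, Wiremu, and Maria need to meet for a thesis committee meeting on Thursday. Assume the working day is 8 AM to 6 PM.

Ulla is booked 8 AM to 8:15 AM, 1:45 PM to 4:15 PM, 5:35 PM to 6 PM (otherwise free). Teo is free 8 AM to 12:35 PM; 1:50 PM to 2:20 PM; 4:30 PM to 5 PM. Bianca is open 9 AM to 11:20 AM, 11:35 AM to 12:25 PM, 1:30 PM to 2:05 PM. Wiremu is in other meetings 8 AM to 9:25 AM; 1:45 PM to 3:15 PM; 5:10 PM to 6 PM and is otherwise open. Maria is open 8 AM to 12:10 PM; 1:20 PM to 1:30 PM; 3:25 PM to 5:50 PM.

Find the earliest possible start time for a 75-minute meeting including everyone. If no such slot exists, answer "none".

Ulla free: 08:15-13:45, 16:15-17:35 (invert busy blocks within the working day).
Teo free: 08:00-12:35, 13:50-14:20, 16:30-17:00.
Bianca free: 09:00-11:20, 11:35-12:25, 13:30-14:05.
Wiremu free: 09:25-13:45, 15:15-17:10 (invert busy blocks within the working day).
Maria free: 08:00-12:10, 13:20-13:30, 15:25-17:50.
Ulla ∩ Teo: 08:15-12:35, 16:30-17:00.
Ulla ∩ Teo ∩ Bianca: 09:00-11:20, 11:35-12:25.
Ulla ∩ Teo ∩ Bianca ∩ Wiremu: 09:25-11:20, 11:35-12:25.
Ulla ∩ Teo ∩ Bianca ∩ Wiremu ∩ Maria: 09:25-11:20, 11:35-12:10.
So the common availability across everyone is 09:25-11:20, 11:35-12:10.
The first common window of at least 75 minutes is 09:25-11:20, so the earliest start is 09:25.

09:25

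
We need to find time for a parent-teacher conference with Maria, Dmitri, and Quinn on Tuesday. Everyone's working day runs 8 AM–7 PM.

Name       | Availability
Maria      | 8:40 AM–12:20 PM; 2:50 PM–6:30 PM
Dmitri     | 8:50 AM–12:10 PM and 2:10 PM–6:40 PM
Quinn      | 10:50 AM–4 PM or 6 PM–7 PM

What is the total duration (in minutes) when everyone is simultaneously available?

180

Maria ∩ Dmitri: 08:50-12:10, 14:50-18:30.
Maria ∩ Dmitri ∩ Quinn: 10:50-12:10, 14:50-16:00, 18:00-18:30.
Those are the intersection windows.
Summing the common windows: 80 + 70 + 30 = 180 minutes.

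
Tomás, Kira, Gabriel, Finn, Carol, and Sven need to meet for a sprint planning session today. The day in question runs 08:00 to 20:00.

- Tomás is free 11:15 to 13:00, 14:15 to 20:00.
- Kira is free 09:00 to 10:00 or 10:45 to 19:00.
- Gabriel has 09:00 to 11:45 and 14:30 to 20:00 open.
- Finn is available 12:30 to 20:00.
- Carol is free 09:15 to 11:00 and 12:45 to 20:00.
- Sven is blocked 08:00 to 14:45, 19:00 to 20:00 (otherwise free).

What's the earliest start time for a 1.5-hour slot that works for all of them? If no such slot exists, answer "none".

Tomás free: 11:15-13:00, 14:15-20:00.
Kira free: 09:00-10:00, 10:45-19:00.
Gabriel free: 09:00-11:45, 14:30-20:00.
Finn free: 12:30-20:00.
Carol free: 09:15-11:00, 12:45-20:00.
Sven free: 14:45-19:00 (invert busy blocks within the working day).
Tomás ∩ Kira: 11:15-13:00, 14:15-19:00.
Tomás ∩ Kira ∩ Gabriel: 11:15-11:45, 14:30-19:00.
Tomás ∩ Kira ∩ Gabriel ∩ Finn: 14:30-19:00.
Tomás ∩ Kira ∩ Gabriel ∩ Finn ∩ Carol: 14:30-19:00.
Tomás ∩ Kira ∩ Gabriel ∩ Finn ∩ Carol ∩ Sven: 14:45-19:00.
So the common availability across everyone is 14:45-19:00.
The first common window of at least 90 minutes is 14:45-19:00, so the earliest start is 14:45.

14:45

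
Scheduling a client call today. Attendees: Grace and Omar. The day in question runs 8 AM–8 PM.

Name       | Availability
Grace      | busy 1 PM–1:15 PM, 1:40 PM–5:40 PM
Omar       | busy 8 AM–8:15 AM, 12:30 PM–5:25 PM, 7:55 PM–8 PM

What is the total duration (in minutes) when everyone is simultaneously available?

Grace free: 08:00-13:00, 13:15-13:40, 17:40-20:00 (invert busy blocks within the working day).
Omar free: 08:15-12:30, 17:25-19:55 (invert busy blocks within the working day).
Grace ∩ Omar: 08:15-12:30, 17:40-19:55.
So the common availability across everyone is 08:15-12:30, 17:40-19:55.
Summing the common windows: 255 + 135 = 390 minutes.

390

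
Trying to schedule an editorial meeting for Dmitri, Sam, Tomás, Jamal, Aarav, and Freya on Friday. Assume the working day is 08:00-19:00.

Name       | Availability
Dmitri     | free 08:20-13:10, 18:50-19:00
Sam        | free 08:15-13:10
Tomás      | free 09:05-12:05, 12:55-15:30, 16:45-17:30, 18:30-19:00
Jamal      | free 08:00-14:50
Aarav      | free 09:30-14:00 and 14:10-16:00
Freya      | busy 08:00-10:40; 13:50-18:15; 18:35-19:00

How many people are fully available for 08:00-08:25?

1

Dmitri free: 08:20-13:10, 18:50-19:00.
Sam free: 08:15-13:10.
Tomás free: 09:05-12:05, 12:55-15:30, 16:45-17:30, 18:30-19:00.
Jamal free: 08:00-14:50.
Aarav free: 09:30-14:00, 14:10-16:00.
Freya free: 10:40-13:50, 18:15-18:35 (invert busy blocks within the working day).
Jamal can make the full 08:00-08:25 slot — that's 1.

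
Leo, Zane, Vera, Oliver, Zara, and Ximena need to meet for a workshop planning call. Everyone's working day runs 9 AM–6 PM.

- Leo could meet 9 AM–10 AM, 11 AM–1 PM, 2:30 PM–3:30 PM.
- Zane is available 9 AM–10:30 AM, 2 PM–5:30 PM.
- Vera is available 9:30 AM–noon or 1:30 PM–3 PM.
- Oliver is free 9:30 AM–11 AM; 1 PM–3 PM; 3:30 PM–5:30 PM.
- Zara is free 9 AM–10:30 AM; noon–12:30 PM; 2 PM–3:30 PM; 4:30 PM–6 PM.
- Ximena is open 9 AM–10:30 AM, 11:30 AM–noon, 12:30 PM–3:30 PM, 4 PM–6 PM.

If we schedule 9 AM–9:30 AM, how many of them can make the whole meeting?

Leo, Zane, Zara, and Ximena can make the full 09:00-09:30 slot — that's 4.

4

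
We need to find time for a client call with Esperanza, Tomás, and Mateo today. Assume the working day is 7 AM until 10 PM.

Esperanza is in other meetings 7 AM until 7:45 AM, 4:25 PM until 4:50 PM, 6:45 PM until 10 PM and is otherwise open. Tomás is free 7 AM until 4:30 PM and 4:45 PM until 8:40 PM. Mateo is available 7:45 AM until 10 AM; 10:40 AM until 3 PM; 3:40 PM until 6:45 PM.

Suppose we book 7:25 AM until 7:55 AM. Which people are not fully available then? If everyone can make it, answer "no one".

Esperanza, Mateo

Esperanza free: 07:45-16:25, 16:50-18:45 (invert busy blocks within the working day).
Tomás free: 07:00-16:30, 16:45-20:40.
Mateo free: 07:45-10:00, 10:40-15:00, 15:40-18:45.
Esperanza: not fully free for 07:25-07:55. Tomás: free for 07:25-07:55. Mateo: not fully free for 07:25-07:55.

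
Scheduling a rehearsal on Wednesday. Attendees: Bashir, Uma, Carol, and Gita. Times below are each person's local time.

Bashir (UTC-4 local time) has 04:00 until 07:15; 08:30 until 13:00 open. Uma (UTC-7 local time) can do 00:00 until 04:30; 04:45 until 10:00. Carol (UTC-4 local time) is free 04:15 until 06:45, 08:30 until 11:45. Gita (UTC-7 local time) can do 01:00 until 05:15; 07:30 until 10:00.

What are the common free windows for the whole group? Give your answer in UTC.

Bashir in UTC: 08:00-11:15, 12:30-17:00 (add 4h to convert from UTC-4).
Uma in UTC: 07:00-11:30, 11:45-17:00 (add 7h to convert from UTC-7).
Carol in UTC: 08:15-10:45, 12:30-15:45 (add 4h to convert from UTC-4).
Gita in UTC: 08:00-12:15, 14:30-17:00 (add 7h to convert from UTC-7).
Bashir ∩ Uma: 08:00-11:15, 12:30-17:00.
Bashir ∩ Uma ∩ Carol: 08:15-10:45, 12:30-15:45.
Bashir ∩ Uma ∩ Carol ∩ Gita: 08:15-10:45, 14:30-15:45.
Those are the intersection windows.

08:15-10:45, 14:30-15:45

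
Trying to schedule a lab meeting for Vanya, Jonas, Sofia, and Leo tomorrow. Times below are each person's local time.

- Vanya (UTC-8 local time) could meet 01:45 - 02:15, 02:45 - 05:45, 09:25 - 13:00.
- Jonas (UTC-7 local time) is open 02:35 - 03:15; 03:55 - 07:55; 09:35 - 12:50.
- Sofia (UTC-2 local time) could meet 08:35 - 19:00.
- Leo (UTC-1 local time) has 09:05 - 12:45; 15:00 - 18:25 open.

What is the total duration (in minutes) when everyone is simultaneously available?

290

Vanya in UTC: 09:45-10:15, 10:45-13:45, 17:25-21:00 (add 8h to convert from UTC-8).
Jonas in UTC: 09:35-10:15, 10:55-14:55, 16:35-19:50 (add 7h to convert from UTC-7).
Sofia in UTC: 10:35-21:00 (add 2h to convert from UTC-2).
Leo in UTC: 10:05-13:45, 16:00-19:25 (add 1h to convert from UTC-1).
Vanya ∩ Jonas: 09:45-10:15, 10:55-13:45, 17:25-19:50.
Vanya ∩ Jonas ∩ Sofia: 10:55-13:45, 17:25-19:50.
Vanya ∩ Jonas ∩ Sofia ∩ Leo: 10:55-13:45, 17:25-19:25.
Summing the common windows: 170 + 120 = 290 minutes.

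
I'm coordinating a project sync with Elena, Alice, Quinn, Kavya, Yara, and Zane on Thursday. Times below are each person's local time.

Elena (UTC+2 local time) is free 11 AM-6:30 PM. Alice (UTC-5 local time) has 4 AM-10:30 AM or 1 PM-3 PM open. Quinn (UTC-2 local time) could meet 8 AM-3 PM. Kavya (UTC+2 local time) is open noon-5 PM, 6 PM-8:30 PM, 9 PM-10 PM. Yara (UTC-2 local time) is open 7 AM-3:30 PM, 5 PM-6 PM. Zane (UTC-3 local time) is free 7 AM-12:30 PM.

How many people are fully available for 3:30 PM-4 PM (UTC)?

Elena in UTC: 09:00-16:30 (subtract 2h to convert from UTC+2).
Alice in UTC: 09:00-15:30, 18:00-20:00 (add 5h to convert from UTC-5).
Quinn in UTC: 10:00-17:00 (add 2h to convert from UTC-2).
Kavya in UTC: 10:00-15:00, 16:00-18:30, 19:00-20:00 (subtract 2h to convert from UTC+2).
Yara in UTC: 09:00-17:30, 19:00-20:00 (add 2h to convert from UTC-2).
Zane in UTC: 10:00-15:30 (add 3h to convert from UTC-3).
Elena, Quinn, and Yara can make the full 15:30-16:00 slot — that's 3.

3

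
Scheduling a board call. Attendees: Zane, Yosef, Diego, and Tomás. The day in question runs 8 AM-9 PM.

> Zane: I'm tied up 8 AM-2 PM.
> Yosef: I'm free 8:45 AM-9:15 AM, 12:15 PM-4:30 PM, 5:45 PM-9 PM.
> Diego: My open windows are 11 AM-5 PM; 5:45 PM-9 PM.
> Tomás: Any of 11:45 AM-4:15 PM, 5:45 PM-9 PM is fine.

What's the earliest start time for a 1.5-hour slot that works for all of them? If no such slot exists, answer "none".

Zane free: 14:00-21:00 (invert busy blocks within the working day).
Yosef free: 08:45-09:15, 12:15-16:30, 17:45-21:00.
Diego free: 11:00-17:00, 17:45-21:00.
Tomás free: 11:45-16:15, 17:45-21:00.
Zane ∩ Yosef: 14:00-16:30, 17:45-21:00.
Zane ∩ Yosef ∩ Diego: 14:00-16:30, 17:45-21:00.
Zane ∩ Yosef ∩ Diego ∩ Tomás: 14:00-16:15, 17:45-21:00.
The first common window of at least 90 minutes is 14:00-16:15, so the earliest start is 14:00.

14:00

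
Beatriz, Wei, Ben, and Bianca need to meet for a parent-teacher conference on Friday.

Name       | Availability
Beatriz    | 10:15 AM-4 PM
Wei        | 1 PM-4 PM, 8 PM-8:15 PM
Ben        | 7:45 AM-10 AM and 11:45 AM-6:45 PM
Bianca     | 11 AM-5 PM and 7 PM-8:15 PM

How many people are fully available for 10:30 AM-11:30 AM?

Beatriz can make the full 10:30-11:30 slot — that's 1.

1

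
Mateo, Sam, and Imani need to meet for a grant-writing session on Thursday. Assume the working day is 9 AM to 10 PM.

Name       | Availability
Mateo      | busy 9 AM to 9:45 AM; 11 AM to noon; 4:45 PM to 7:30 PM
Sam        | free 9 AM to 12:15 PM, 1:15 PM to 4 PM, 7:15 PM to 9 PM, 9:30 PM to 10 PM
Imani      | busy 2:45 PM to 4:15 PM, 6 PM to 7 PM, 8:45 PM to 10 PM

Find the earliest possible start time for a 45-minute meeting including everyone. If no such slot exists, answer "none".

Mateo free: 09:45-11:00, 12:00-16:45, 19:30-22:00 (invert busy blocks within the working day).
Sam free: 09:00-12:15, 13:15-16:00, 19:15-21:00, 21:30-22:00.
Imani free: 09:00-14:45, 16:15-18:00, 19:00-20:45 (invert busy blocks within the working day).
Mateo ∩ Sam: 09:45-11:00, 12:00-12:15, 13:15-16:00, 19:30-21:00, 21:30-22:00.
Mateo ∩ Sam ∩ Imani: 09:45-11:00, 12:00-12:15, 13:15-14:45, 19:30-20:45.
The first common window of at least 45 minutes is 09:45-11:00, so the earliest start is 09:45.

09:45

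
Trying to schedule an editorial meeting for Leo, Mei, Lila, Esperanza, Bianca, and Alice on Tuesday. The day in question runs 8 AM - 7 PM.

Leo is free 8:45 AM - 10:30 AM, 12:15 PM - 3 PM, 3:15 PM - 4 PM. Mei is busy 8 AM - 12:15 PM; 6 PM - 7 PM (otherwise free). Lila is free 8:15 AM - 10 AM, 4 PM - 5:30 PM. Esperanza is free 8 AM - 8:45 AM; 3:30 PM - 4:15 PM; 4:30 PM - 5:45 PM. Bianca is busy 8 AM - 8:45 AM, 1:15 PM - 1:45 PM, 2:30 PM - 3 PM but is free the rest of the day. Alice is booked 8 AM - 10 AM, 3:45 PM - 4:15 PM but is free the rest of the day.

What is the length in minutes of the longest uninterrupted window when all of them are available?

0

Leo free: 08:45-10:30, 12:15-15:00, 15:15-16:00.
Mei free: 12:15-18:00 (invert busy blocks within the working day).
Lila free: 08:15-10:00, 16:00-17:30.
Esperanza free: 08:00-08:45, 15:30-16:15, 16:30-17:45.
Bianca free: 08:45-13:15, 13:45-14:30, 15:00-19:00 (invert busy blocks within the working day).
Alice free: 10:00-15:45, 16:15-19:00 (invert busy blocks within the working day).
Leo ∩ Mei: 12:15-15:00, 15:15-16:00.
Leo ∩ Mei ∩ Lila: ∅.
Leo ∩ Mei ∩ Lila ∩ Esperanza: ∅.
Leo ∩ Mei ∩ Lila ∩ Esperanza ∩ Bianca: ∅.
Leo ∩ Mei ∩ Lila ∩ Esperanza ∩ Bianca ∩ Alice: ∅.
There is no time when everyone is free.
No common window exists, so the longest block is 0 minutes.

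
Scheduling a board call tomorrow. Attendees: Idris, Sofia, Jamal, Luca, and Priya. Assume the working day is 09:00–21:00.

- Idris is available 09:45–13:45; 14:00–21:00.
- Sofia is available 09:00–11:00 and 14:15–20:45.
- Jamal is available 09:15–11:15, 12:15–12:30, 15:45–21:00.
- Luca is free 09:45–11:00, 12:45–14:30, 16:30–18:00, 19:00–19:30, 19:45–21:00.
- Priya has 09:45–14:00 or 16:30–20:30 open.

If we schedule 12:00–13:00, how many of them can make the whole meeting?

2

Idris and Priya can make the full 12:00-13:00 slot — that's 2.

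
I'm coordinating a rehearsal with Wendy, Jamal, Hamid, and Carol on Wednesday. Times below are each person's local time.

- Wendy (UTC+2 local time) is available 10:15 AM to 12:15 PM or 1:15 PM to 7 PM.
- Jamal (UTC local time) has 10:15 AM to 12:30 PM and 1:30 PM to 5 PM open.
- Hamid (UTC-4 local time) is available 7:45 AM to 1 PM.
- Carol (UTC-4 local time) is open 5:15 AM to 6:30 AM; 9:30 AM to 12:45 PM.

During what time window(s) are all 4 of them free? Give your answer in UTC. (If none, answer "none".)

13:30-16:45

Wendy in UTC: 08:15-10:15, 11:15-17:00 (subtract 2h to convert from UTC+2).
Jamal in UTC: 10:15-12:30, 13:30-17:00.
Hamid in UTC: 11:45-17:00 (add 4h to convert from UTC-4).
Carol in UTC: 09:15-10:30, 13:30-16:45 (add 4h to convert from UTC-4).
Wendy ∩ Jamal: 11:15-12:30, 13:30-17:00.
Wendy ∩ Jamal ∩ Hamid: 11:45-12:30, 13:30-17:00.
Wendy ∩ Jamal ∩ Hamid ∩ Carol: 13:30-16:45.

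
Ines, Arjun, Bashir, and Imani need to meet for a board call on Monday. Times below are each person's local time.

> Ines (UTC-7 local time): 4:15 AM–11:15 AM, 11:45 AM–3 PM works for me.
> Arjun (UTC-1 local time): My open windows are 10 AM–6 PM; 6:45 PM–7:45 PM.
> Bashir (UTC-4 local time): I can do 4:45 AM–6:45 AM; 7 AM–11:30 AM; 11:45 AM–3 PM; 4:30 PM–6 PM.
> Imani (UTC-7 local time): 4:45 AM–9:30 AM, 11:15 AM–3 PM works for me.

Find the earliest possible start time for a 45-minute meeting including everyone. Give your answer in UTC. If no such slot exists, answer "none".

Ines in UTC: 11:15-18:15, 18:45-22:00 (add 7h to convert from UTC-7).
Arjun in UTC: 11:00-19:00, 19:45-20:45 (add 1h to convert from UTC-1).
Bashir in UTC: 08:45-10:45, 11:00-15:30, 15:45-19:00, 20:30-22:00 (add 4h to convert from UTC-4).
Imani in UTC: 11:45-16:30, 18:15-22:00 (add 7h to convert from UTC-7).
Ines ∩ Arjun: 11:15-18:15, 18:45-19:00, 19:45-20:45.
Ines ∩ Arjun ∩ Bashir: 11:15-15:30, 15:45-18:15, 18:45-19:00, 20:30-20:45.
Ines ∩ Arjun ∩ Bashir ∩ Imani: 11:45-15:30, 15:45-16:30, 18:45-19:00, 20:30-20:45.
The first common window of at least 45 minutes is 11:45-15:30, so the earliest start is 11:45.

11:45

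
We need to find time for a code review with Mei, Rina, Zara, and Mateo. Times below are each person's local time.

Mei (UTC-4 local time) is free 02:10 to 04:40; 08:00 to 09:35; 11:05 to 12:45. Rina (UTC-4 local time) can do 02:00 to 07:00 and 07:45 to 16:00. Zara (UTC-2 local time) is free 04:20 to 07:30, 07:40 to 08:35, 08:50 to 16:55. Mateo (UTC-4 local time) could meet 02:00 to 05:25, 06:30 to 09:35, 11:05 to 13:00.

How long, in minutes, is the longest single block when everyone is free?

140

Mei in UTC: 06:10-08:40, 12:00-13:35, 15:05-16:45 (add 4h to convert from UTC-4).
Rina in UTC: 06:00-11:00, 11:45-20:00 (add 4h to convert from UTC-4).
Zara in UTC: 06:20-09:30, 09:40-10:35, 10:50-18:55 (add 2h to convert from UTC-2).
Mateo in UTC: 06:00-09:25, 10:30-13:35, 15:05-17:00 (add 4h to convert from UTC-4).
Mei ∩ Rina: 06:10-08:40, 12:00-13:35, 15:05-16:45.
Mei ∩ Rina ∩ Zara: 06:20-08:40, 12:00-13:35, 15:05-16:45.
Mei ∩ Rina ∩ Zara ∩ Mateo: 06:20-08:40, 12:00-13:35, 15:05-16:45.
The longest is 06:20-08:40 at 140 minutes.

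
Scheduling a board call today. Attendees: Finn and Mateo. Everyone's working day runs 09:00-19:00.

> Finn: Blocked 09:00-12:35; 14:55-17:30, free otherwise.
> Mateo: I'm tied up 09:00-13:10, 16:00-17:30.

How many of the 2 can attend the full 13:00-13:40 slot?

Finn free: 12:35-14:55, 17:30-19:00 (invert busy blocks within the working day).
Mateo free: 13:10-16:00, 17:30-19:00 (invert busy blocks within the working day).
Finn can make the full 13:00-13:40 slot — that's 1.

1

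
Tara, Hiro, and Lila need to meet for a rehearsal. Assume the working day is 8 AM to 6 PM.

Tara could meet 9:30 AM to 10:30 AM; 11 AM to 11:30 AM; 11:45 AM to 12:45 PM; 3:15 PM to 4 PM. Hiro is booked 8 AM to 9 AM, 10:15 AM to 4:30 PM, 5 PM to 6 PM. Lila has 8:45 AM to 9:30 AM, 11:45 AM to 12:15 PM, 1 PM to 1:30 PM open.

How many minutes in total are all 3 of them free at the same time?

0

Tara free: 09:30-10:30, 11:00-11:30, 11:45-12:45, 15:15-16:00.
Hiro free: 09:00-10:15, 16:30-17:00 (invert busy blocks within the working day).
Lila free: 08:45-09:30, 11:45-12:15, 13:00-13:30.
Tara ∩ Hiro: 09:30-10:15.
Tara ∩ Hiro ∩ Lila: ∅.
There is no time when everyone is free.
There is no common window, so the total is 0 minutes.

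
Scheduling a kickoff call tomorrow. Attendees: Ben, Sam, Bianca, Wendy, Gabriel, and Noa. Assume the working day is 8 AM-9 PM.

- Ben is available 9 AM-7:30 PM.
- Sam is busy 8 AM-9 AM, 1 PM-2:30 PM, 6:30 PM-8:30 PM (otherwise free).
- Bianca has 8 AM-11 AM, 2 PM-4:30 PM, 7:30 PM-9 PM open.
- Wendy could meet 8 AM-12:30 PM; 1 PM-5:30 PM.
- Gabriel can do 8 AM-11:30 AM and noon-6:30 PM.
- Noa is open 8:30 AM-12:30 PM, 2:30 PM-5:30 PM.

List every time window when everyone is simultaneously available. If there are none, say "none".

09:00-11:00, 14:30-16:30

Ben free: 09:00-19:30.
Sam free: 09:00-13:00, 14:30-18:30, 20:30-21:00 (invert busy blocks within the working day).
Bianca free: 08:00-11:00, 14:00-16:30, 19:30-21:00.
Wendy free: 08:00-12:30, 13:00-17:30.
Gabriel free: 08:00-11:30, 12:00-18:30.
Noa free: 08:30-12:30, 14:30-17:30.
Ben ∩ Sam: 09:00-13:00, 14:30-18:30.
Ben ∩ Sam ∩ Bianca: 09:00-11:00, 14:30-16:30.
Ben ∩ Sam ∩ Bianca ∩ Wendy: 09:00-11:00, 14:30-16:30.
Ben ∩ Sam ∩ Bianca ∩ Wendy ∩ Gabriel: 09:00-11:00, 14:30-16:30.
Ben ∩ Sam ∩ Bianca ∩ Wendy ∩ Gabriel ∩ Noa: 09:00-11:00, 14:30-16:30.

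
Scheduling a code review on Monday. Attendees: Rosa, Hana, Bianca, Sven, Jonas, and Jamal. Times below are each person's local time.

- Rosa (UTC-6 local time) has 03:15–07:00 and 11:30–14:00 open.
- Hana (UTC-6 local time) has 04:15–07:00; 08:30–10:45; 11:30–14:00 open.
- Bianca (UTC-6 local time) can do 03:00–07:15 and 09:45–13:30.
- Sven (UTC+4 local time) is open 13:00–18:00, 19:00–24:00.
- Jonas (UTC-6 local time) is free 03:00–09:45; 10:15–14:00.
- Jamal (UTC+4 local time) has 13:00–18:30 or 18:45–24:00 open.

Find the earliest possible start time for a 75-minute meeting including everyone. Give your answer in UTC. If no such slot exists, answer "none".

10:15

Rosa in UTC: 09:15-13:00, 17:30-20:00 (add 6h to convert from UTC-6).
Hana in UTC: 10:15-13:00, 14:30-16:45, 17:30-20:00 (add 6h to convert from UTC-6).
Bianca in UTC: 09:00-13:15, 15:45-19:30 (add 6h to convert from UTC-6).
Sven in UTC: 09:00-14:00, 15:00-20:00 (subtract 4h to convert from UTC+4).
Jonas in UTC: 09:00-15:45, 16:15-20:00 (add 6h to convert from UTC-6).
Jamal in UTC: 09:00-14:30, 14:45-20:00 (subtract 4h to convert from UTC+4).
Rosa ∩ Hana: 10:15-13:00, 17:30-20:00.
Rosa ∩ Hana ∩ Bianca: 10:15-13:00, 17:30-19:30.
Rosa ∩ Hana ∩ Bianca ∩ Sven: 10:15-13:00, 17:30-19:30.
Rosa ∩ Hana ∩ Bianca ∩ Sven ∩ Jonas: 10:15-13:00, 17:30-19:30.
Rosa ∩ Hana ∩ Bianca ∩ Sven ∩ Jonas ∩ Jamal: 10:15-13:00, 17:30-19:30.
The first common window of at least 75 minutes is 10:15-13:00, so the earliest start is 10:15.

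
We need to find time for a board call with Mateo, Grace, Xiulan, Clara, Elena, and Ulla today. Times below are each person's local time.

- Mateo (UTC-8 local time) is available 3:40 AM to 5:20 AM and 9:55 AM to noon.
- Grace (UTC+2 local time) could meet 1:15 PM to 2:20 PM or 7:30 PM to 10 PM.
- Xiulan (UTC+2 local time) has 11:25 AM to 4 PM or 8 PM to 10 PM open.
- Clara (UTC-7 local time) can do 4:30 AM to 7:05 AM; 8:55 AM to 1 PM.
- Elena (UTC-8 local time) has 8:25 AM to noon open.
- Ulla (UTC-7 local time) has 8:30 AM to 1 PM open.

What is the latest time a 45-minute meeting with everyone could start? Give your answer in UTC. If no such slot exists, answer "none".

19:15

Mateo in UTC: 11:40-13:20, 17:55-20:00 (add 8h to convert from UTC-8).
Grace in UTC: 11:15-12:20, 17:30-20:00 (subtract 2h to convert from UTC+2).
Xiulan in UTC: 09:25-14:00, 18:00-20:00 (subtract 2h to convert from UTC+2).
Clara in UTC: 11:30-14:05, 15:55-20:00 (add 7h to convert from UTC-7).
Elena in UTC: 16:25-20:00 (add 8h to convert from UTC-8).
Ulla in UTC: 15:30-20:00 (add 7h to convert from UTC-7).
Mateo ∩ Grace: 11:40-12:20, 17:55-20:00.
Mateo ∩ Grace ∩ Xiulan: 11:40-12:20, 18:00-20:00.
Mateo ∩ Grace ∩ Xiulan ∩ Clara: 11:40-12:20, 18:00-20:00.
Mateo ∩ Grace ∩ Xiulan ∩ Clara ∩ Elena: 18:00-20:00.
Mateo ∩ Grace ∩ Xiulan ∩ Clara ∩ Elena ∩ Ulla: 18:00-20:00.
Those are the intersection windows.
The last common window of at least 45 minutes is 18:00-20:00; a 45-minute meeting can start as late as 19:15 and still end by 20:00.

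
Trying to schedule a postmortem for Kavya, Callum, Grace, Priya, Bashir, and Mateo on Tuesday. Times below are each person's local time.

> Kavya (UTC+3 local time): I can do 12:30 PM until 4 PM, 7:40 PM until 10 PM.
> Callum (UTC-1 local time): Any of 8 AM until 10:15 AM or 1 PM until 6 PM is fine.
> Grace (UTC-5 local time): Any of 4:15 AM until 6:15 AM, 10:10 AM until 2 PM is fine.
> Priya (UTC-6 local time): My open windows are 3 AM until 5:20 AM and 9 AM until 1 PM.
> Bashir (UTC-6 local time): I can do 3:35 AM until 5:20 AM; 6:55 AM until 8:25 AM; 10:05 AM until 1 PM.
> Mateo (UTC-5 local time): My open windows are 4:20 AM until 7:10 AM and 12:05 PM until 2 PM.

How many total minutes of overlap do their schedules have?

Kavya in UTC: 09:30-13:00, 16:40-19:00 (subtract 3h to convert from UTC+3).
Callum in UTC: 09:00-11:15, 14:00-19:00 (add 1h to convert from UTC-1).
Grace in UTC: 09:15-11:15, 15:10-19:00 (add 5h to convert from UTC-5).
Priya in UTC: 09:00-11:20, 15:00-19:00 (add 6h to convert from UTC-6).
Bashir in UTC: 09:35-11:20, 12:55-14:25, 16:05-19:00 (add 6h to convert from UTC-6).
Mateo in UTC: 09:20-12:10, 17:05-19:00 (add 5h to convert from UTC-5).
Kavya ∩ Callum: 09:30-11:15, 16:40-19:00.
Kavya ∩ Callum ∩ Grace: 09:30-11:15, 16:40-19:00.
Kavya ∩ Callum ∩ Grace ∩ Priya: 09:30-11:15, 16:40-19:00.
Kavya ∩ Callum ∩ Grace ∩ Priya ∩ Bashir: 09:35-11:15, 16:40-19:00.
Kavya ∩ Callum ∩ Grace ∩ Priya ∩ Bashir ∩ Mateo: 09:35-11:15, 17:05-19:00.
Summing the common windows: 100 + 115 = 215 minutes.

215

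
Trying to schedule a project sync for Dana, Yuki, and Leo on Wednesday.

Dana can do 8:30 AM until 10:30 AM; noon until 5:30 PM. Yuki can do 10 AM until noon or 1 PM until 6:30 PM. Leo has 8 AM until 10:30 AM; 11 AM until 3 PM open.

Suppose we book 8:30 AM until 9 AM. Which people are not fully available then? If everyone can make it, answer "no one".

Dana: free for 08:30-09:00. Yuki: not fully free for 08:30-09:00. Leo: free for 08:30-09:00.

Yuki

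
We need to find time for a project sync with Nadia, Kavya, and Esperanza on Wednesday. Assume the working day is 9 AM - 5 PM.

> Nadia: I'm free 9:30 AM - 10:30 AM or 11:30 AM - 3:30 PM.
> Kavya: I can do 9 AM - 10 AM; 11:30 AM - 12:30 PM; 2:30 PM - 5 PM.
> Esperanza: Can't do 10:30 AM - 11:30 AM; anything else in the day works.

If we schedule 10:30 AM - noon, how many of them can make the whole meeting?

Nadia free: 09:30-10:30, 11:30-15:30.
Kavya free: 09:00-10:00, 11:30-12:30, 14:30-17:00.
Esperanza free: 09:00-10:30, 11:30-17:00 (invert busy blocks within the working day).
nobody can make the full 10:30-12:00 slot — that's 0.

0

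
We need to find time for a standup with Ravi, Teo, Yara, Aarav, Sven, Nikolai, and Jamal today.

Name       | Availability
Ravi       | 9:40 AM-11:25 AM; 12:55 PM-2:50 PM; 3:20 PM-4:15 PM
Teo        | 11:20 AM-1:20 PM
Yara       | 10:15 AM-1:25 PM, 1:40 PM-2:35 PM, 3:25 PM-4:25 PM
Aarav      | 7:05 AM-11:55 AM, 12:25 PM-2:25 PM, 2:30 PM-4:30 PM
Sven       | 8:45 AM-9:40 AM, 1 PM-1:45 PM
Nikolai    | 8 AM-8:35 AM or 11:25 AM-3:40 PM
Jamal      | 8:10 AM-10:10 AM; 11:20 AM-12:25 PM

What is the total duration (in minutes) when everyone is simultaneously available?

0

Ravi ∩ Teo: 11:20-11:25, 12:55-13:20.
Ravi ∩ Teo ∩ Yara: 11:20-11:25, 12:55-13:20.
Ravi ∩ Teo ∩ Yara ∩ Aarav: 11:20-11:25, 12:55-13:20.
Ravi ∩ Teo ∩ Yara ∩ Aarav ∩ Sven: 13:00-13:20.
Ravi ∩ Teo ∩ Yara ∩ Aarav ∩ Sven ∩ Nikolai: 13:00-13:20.
Ravi ∩ Teo ∩ Yara ∩ Aarav ∩ Sven ∩ Nikolai ∩ Jamal: ∅.
There is no time when everyone is free.
There is no common window, so the total is 0 minutes.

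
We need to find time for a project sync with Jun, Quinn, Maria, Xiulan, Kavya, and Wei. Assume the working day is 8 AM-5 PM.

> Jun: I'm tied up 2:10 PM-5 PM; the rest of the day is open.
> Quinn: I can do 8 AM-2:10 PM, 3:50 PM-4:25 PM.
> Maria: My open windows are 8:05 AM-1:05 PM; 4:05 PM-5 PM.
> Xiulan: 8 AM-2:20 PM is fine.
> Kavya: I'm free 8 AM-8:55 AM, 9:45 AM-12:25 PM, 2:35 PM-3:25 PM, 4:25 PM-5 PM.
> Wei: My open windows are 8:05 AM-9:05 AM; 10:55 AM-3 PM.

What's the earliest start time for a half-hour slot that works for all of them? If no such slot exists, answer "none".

08:05

Jun free: 08:00-14:10 (invert busy blocks within the working day).
Quinn free: 08:00-14:10, 15:50-16:25.
Maria free: 08:05-13:05, 16:05-17:00.
Xiulan free: 08:00-14:20.
Kavya free: 08:00-08:55, 09:45-12:25, 14:35-15:25, 16:25-17:00.
Wei free: 08:05-09:05, 10:55-15:00.
Jun ∩ Quinn: 08:00-14:10.
Jun ∩ Quinn ∩ Maria: 08:05-13:05.
Jun ∩ Quinn ∩ Maria ∩ Xiulan: 08:05-13:05.
Jun ∩ Quinn ∩ Maria ∩ Xiulan ∩ Kavya: 08:05-08:55, 09:45-12:25.
Jun ∩ Quinn ∩ Maria ∩ Xiulan ∩ Kavya ∩ Wei: 08:05-08:55, 10:55-12:25.
The first common window of at least 30 minutes is 08:05-08:55, so the earliest start is 08:05.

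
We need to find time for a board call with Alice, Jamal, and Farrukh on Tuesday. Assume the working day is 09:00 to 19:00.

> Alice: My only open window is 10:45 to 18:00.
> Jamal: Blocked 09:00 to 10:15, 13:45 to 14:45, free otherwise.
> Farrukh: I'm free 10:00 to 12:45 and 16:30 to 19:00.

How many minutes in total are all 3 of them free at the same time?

Alice free: 10:45-18:00.
Jamal free: 10:15-13:45, 14:45-19:00 (invert busy blocks within the working day).
Farrukh free: 10:00-12:45, 16:30-19:00.
Alice ∩ Jamal: 10:45-13:45, 14:45-18:00.
Alice ∩ Jamal ∩ Farrukh: 10:45-12:45, 16:30-18:00.
Those are the intersection windows.
Summing the common windows: 120 + 90 = 210 minutes.

210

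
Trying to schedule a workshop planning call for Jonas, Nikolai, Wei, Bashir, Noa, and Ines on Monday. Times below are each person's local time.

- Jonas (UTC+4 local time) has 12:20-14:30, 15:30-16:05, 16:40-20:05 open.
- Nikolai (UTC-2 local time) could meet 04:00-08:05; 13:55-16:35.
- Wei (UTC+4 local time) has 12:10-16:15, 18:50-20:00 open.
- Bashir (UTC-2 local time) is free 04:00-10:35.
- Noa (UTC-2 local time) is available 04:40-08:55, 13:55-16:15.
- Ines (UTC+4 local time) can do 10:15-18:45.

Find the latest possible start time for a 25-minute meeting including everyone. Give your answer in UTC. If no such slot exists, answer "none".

Jonas in UTC: 08:20-10:30, 11:30-12:05, 12:40-16:05 (subtract 4h to convert from UTC+4).
Nikolai in UTC: 06:00-10:05, 15:55-18:35 (add 2h to convert from UTC-2).
Wei in UTC: 08:10-12:15, 14:50-16:00 (subtract 4h to convert from UTC+4).
Bashir in UTC: 06:00-12:35 (add 2h to convert from UTC-2).
Noa in UTC: 06:40-10:55, 15:55-18:15 (add 2h to convert from UTC-2).
Ines in UTC: 06:15-14:45 (subtract 4h to convert from UTC+4).
Jonas ∩ Nikolai: 08:20-10:05, 15:55-16:05.
Jonas ∩ Nikolai ∩ Wei: 08:20-10:05, 15:55-16:00.
Jonas ∩ Nikolai ∩ Wei ∩ Bashir: 08:20-10:05.
Jonas ∩ Nikolai ∩ Wei ∩ Bashir ∩ Noa: 08:20-10:05.
Jonas ∩ Nikolai ∩ Wei ∩ Bashir ∩ Noa ∩ Ines: 08:20-10:05.
Those are the intersection windows.
The last common window of at least 25 minutes is 08:20-10:05; a 25-minute meeting can start as late as 09:40 and still end by 10:05.

09:40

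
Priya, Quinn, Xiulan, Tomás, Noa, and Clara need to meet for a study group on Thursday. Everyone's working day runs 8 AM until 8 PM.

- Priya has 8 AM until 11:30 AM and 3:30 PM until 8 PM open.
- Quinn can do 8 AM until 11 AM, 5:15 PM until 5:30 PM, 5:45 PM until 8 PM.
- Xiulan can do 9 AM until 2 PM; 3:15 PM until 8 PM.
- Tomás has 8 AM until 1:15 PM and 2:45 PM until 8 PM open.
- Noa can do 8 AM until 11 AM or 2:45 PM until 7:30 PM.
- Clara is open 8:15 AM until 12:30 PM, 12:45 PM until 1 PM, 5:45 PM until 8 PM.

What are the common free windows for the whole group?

09:00-11:00, 17:45-19:30

Priya ∩ Quinn: 08:00-11:00, 17:15-17:30, 17:45-20:00.
Priya ∩ Quinn ∩ Xiulan: 09:00-11:00, 17:15-17:30, 17:45-20:00.
Priya ∩ Quinn ∩ Xiulan ∩ Tomás: 09:00-11:00, 17:15-17:30, 17:45-20:00.
Priya ∩ Quinn ∩ Xiulan ∩ Tomás ∩ Noa: 09:00-11:00, 17:15-17:30, 17:45-19:30.
Priya ∩ Quinn ∩ Xiulan ∩ Tomás ∩ Noa ∩ Clara: 09:00-11:00, 17:45-19:30.
So the common availability across everyone is 09:00-11:00, 17:45-19:30.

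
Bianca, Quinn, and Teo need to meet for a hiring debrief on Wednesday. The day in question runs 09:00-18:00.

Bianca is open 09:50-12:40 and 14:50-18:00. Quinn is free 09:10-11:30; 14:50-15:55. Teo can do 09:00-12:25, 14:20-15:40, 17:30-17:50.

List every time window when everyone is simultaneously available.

09:50-11:30, 14:50-15:40

Bianca ∩ Quinn: 09:50-11:30, 14:50-15:55.
Bianca ∩ Quinn ∩ Teo: 09:50-11:30, 14:50-15:40.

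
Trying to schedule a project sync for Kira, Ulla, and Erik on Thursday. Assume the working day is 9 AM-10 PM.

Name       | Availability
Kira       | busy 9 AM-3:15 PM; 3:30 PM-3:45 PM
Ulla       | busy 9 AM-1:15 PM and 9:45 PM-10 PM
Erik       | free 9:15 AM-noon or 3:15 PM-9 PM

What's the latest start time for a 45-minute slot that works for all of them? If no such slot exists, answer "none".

Kira free: 15:15-15:30, 15:45-22:00 (invert busy blocks within the working day).
Ulla free: 13:15-21:45 (invert busy blocks within the working day).
Erik free: 09:15-12:00, 15:15-21:00.
Kira ∩ Ulla: 15:15-15:30, 15:45-21:45.
Kira ∩ Ulla ∩ Erik: 15:15-15:30, 15:45-21:00.
The last common window of at least 45 minutes is 15:45-21:00; a 45-minute meeting can start as late as 20:15 and still end by 21:00.

20:15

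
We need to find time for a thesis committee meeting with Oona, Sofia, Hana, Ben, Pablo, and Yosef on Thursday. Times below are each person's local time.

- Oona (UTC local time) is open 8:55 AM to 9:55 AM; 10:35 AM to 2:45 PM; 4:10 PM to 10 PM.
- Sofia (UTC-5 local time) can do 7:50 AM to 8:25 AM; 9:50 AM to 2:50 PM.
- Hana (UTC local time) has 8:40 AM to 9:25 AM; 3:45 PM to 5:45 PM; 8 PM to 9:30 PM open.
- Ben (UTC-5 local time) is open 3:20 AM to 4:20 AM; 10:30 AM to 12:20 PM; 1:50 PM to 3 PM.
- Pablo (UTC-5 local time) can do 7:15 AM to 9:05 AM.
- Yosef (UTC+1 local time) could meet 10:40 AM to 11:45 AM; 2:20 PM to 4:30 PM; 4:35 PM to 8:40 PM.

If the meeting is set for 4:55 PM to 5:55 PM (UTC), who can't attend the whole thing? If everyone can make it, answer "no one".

Ben, Hana, Pablo

Oona in UTC: 08:55-09:55, 10:35-14:45, 16:10-22:00.
Sofia in UTC: 12:50-13:25, 14:50-19:50 (add 5h to convert from UTC-5).
Hana in UTC: 08:40-09:25, 15:45-17:45, 20:00-21:30.
Ben in UTC: 08:20-09:20, 15:30-17:20, 18:50-20:00 (add 5h to convert from UTC-5).
Pablo in UTC: 12:15-14:05 (add 5h to convert from UTC-5).
Yosef in UTC: 09:40-10:45, 13:20-15:30, 15:35-19:40 (subtract 1h to convert from UTC+1).
Oona: free for 16:55-17:55. Sofia: free for 16:55-17:55. Hana: not fully free for 16:55-17:55. Ben: not fully free for 16:55-17:55. Pablo: not fully free for 16:55-17:55. Yosef: free for 16:55-17:55.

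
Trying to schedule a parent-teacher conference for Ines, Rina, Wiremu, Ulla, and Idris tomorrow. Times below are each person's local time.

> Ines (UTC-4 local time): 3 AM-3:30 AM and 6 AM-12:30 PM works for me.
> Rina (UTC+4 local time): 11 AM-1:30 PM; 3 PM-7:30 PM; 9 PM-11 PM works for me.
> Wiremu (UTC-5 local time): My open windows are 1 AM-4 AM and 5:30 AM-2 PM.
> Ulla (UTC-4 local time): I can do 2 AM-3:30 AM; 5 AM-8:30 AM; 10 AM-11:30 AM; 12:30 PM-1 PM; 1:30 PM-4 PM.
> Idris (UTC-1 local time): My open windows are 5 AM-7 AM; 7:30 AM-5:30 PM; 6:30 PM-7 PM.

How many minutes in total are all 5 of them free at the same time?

Ines in UTC: 07:00-07:30, 10:00-16:30 (add 4h to convert from UTC-4).
Rina in UTC: 07:00-09:30, 11:00-15:30, 17:00-19:00 (subtract 4h to convert from UTC+4).
Wiremu in UTC: 06:00-09:00, 10:30-19:00 (add 5h to convert from UTC-5).
Ulla in UTC: 06:00-07:30, 09:00-12:30, 14:00-15:30, 16:30-17:00, 17:30-20:00 (add 4h to convert from UTC-4).
Idris in UTC: 06:00-08:00, 08:30-18:30, 19:30-20:00 (add 1h to convert from UTC-1).
Ines ∩ Rina: 07:00-07:30, 11:00-15:30.
Ines ∩ Rina ∩ Wiremu: 07:00-07:30, 11:00-15:30.
Ines ∩ Rina ∩ Wiremu ∩ Ulla: 07:00-07:30, 11:00-12:30, 14:00-15:30.
Ines ∩ Rina ∩ Wiremu ∩ Ulla ∩ Idris: 07:00-07:30, 11:00-12:30, 14:00-15:30.
Summing the common windows: 30 + 90 + 90 = 210 minutes.

210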